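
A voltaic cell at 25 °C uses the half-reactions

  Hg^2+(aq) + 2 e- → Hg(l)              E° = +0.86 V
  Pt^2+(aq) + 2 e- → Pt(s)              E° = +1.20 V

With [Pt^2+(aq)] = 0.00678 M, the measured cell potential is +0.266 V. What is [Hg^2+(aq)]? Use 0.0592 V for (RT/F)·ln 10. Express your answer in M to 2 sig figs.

2.1 M

The Pt²⁺/Pt couple has the larger reduction potential, so it is the cathode: E°cell = +1.20 − (+0.86) = +0.34 V and n = 2.
Since E = E° − (0.0592/n)·log Q, log Q = n(E° − E)/0.0592 = 2.500.
Balancing electrons gives Pt^2+(aq) + Hg(l) → Pt(s) + Hg^2+(aq); thus Q = [Hg^2+(aq)] / [Pt^2+(aq)].
Isolating [Hg^2+(aq)] in Q = 10^{2.500} yields log [Hg^2+(aq)] = 0.331, i.e. 2.1 M.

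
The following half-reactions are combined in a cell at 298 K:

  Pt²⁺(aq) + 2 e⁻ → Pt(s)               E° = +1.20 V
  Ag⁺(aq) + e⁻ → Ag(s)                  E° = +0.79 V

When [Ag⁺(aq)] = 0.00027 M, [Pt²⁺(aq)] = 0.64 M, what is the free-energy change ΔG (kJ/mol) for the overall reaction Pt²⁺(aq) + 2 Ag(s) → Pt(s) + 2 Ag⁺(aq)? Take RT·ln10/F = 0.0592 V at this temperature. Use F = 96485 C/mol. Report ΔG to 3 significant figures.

With Pt²⁺/Pt reduced at the cathode, E°cell = +1.20 − (+0.79) = +0.41 V and n = 2.
The reaction quotient is [Ag⁺(aq)]^2 / [Pt²⁺(aq)] = 1.14×10^−7; by Nernst, E = +0.41 − (0.0592/2)(−6.943) = +0.6155 V.
ΔG = −nFE = −(2)(96485)(+0.6155) J/mol = −119 kJ/mol.

−119 kJ/mol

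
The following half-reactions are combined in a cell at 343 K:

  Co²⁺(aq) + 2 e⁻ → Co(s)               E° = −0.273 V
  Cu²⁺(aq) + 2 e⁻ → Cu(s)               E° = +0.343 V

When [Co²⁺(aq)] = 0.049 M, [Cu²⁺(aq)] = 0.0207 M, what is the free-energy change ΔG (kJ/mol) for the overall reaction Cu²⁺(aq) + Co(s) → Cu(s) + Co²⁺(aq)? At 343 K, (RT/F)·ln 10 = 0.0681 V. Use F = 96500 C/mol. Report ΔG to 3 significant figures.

−116 kJ/mol

The standard cell potential is +0.343 − (−0.273) = +0.616 V, with n = 2 electrons in the balanced equation.
The reaction quotient is [Co²⁺(aq)] / [Cu²⁺(aq)] = 2.37; by Nernst, E = +0.616 − (0.0681/2)(0.374) = +0.6033 V.
ΔG = −nFE = −(2)(96500)(+0.6033) J/mol = −116 kJ/mol.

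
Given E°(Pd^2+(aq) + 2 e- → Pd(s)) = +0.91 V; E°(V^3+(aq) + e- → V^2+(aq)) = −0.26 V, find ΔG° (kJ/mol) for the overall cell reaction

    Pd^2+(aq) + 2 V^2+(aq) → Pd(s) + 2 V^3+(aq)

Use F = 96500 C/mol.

−226 kJ/mol

In the reaction as written Pd^2+(aq) is reduced, so the Pd²⁺/Pd couple is the cathode and V³⁺/V²⁺ is the anode.
E°cell = +0.91 − (−0.26) = +1.17 V; balancing electrons gives n = 2.
ΔG° = −nFE°cell = −(2)(96500)(+1.17) J/mol = −226 kJ/mol.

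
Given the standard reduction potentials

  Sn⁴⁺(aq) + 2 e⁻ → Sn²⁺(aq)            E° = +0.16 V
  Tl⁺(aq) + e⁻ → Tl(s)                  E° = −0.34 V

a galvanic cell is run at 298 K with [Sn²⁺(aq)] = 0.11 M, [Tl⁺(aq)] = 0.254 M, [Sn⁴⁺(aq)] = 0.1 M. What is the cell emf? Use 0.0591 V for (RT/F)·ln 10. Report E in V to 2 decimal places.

+0.53 V

Sn⁴⁺/Sn²⁺ is reduced (cathode, E° = +0.16 V) and Tl⁺/Tl is oxidized (anode).
The standard potential is +0.16 − (−0.34) = +0.50 V and the balanced reaction transfers n = 2 electrons.
The balanced reaction is Sn⁴⁺(aq) + 2 Tl(s) → Sn²⁺(aq) + 2 Tl⁺(aq), so Q = ([Sn²⁺(aq)]·[Tl⁺(aq)]^2) / [Sn⁴⁺(aq)] = 0.071 and log Q = −1.149.
By the Nernst equation, E = +0.50 − (0.0591/2)·(−1.149) = +0.53 V.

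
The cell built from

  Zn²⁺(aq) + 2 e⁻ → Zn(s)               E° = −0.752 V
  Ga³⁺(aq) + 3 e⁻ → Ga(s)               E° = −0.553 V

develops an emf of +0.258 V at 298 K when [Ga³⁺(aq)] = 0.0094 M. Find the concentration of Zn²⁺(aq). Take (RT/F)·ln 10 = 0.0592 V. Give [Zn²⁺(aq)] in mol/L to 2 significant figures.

Ga³⁺/Ga is the cathode (higher E°); E°cell = −0.553 − (−0.752) = +0.199 V with n = 6.
Since E = E° − (0.0592/n)·log Q, log Q = n(E° − E)/0.0592 = −5.980.
For 2 Ga³⁺(aq) + 3 Zn(s) → 2 Ga(s) + 3 Zn²⁺(aq), the reaction quotient is Q = [Zn²⁺(aq)]^3 / [Ga³⁺(aq)]^2.
Isolating [Zn²⁺(aq)] in Q = 10^{−5.980} yields log [Zn²⁺(aq)] = −3.345, i.e. 0.00045 M.

0.00045 M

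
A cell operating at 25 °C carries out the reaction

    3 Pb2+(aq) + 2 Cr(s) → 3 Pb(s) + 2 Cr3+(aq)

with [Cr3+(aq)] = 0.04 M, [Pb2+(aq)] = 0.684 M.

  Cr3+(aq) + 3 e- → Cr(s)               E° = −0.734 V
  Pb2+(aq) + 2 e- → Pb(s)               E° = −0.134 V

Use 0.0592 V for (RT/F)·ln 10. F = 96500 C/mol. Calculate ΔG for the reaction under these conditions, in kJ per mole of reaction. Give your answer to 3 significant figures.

−361 kJ/mol

E°cell = −0.134 − (−0.734) = +0.600 V; the balanced reaction transfers n = 6 electrons.
Here Q = [Cr3+(aq)]^2 / [Pb2+(aq)]^3 = 0.005 (log Q = −2.301), giving E = +0.600 − (0.0592/6)·(−2.301) = +0.6227 V.
Finally ΔG = −nFE = −(6)(96500 C/mol)(+0.6227 V) = −361 kJ/mol.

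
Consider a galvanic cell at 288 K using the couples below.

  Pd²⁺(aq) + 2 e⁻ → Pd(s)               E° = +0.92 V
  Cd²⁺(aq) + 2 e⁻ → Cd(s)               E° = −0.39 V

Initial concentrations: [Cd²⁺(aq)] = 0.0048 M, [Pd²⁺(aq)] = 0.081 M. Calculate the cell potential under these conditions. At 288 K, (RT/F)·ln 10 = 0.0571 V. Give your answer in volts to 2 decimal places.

+1.35 V

The Pd²⁺/Pd couple has the more positive E°, so it is the cathode; Cd²⁺/Cd is the anode.
E°cell = E°cat − E°an = +0.92 − (−0.39) = +1.31 V; n = 2.
Balancing gives Pd²⁺(aq) + Cd(s) → Pd(s) + Cd²⁺(aq); hence Q = [Cd²⁺(aq)] / [Pd²⁺(aq)] = 0.0593 (log Q = −1.227).
Applying E = E° − (RT ln10/nF)·log Q gives +1.31 − (0.0571/2)(−1.227) = +1.35 V.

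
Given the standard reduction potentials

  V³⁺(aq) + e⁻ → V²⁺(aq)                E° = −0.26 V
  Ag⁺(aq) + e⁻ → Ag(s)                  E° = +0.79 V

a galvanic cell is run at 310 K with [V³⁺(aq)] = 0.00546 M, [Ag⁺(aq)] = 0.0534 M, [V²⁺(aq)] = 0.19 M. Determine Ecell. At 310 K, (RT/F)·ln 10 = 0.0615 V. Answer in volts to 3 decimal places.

+1.067 V

The Ag⁺/Ag couple has the more positive E°, so it is the cathode; V³⁺/V²⁺ is the anode.
E°cell = +0.79 − (−0.26) = +1.05 V, with n = 1 electron transferred.
For the overall reaction Ag⁺(aq) + V²⁺(aq) → Ag(s) + V³⁺(aq), Q = [V³⁺(aq)] / ([Ag⁺(aq)]·[V²⁺(aq)]) = 0.538, giving log Q = −0.269.
By the Nernst equation, E = +1.05 − (0.0615/1)·(−0.269) = +1.067 V.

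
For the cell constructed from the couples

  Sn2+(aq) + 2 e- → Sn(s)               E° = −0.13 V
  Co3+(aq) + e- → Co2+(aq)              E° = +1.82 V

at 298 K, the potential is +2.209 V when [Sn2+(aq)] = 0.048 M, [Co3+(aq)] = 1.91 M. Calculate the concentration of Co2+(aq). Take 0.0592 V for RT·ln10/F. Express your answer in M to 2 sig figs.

With Co³⁺/Co²⁺ at the cathode and Sn²⁺/Sn at the anode, E°cell = +1.82 − (−0.13) = +1.95 V (n = 2).
Since E = E° − (0.0592/n)·log Q, log Q = n(E° − E)/0.0592 = −8.750.
Balancing electrons gives 2 Co3+(aq) + Sn(s) → 2 Co2+(aq) + Sn2+(aq); thus Q = ([Co2+(aq)]^2·[Sn2+(aq)]) / [Co3+(aq)]^2.
Isolating [Co2+(aq)] in Q = 10^{−8.750} yields log [Co2+(aq)] = −3.435, i.e. 0.00037 M.

0.00037 M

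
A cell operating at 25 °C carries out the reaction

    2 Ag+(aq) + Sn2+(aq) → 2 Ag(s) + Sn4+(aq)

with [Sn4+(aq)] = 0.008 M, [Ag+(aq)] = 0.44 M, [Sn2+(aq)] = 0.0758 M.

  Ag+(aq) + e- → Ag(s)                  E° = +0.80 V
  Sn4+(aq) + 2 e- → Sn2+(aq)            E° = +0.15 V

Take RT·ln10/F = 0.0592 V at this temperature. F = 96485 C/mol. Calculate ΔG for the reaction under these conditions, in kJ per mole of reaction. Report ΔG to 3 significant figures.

The standard cell potential is +0.80 − (+0.15) = +0.65 V, with n = 2 electrons in the balanced equation.
Q = [Sn4+(aq)] / ([Ag+(aq)]^2·[Sn2+(aq)]) = 0.545, so log Q = −0.263 and E = +0.65 − (0.0592/2)(−0.263) = +0.6578 V.
ΔG = −nFE = −(2)(96485)(+0.6578) J/mol = −127 kJ/mol.

−127 kJ/mol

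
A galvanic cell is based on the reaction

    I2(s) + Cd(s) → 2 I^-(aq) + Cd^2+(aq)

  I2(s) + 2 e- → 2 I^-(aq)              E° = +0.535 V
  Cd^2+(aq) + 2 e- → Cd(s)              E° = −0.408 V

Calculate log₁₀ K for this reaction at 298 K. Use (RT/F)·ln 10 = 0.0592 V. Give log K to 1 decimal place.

The I₂/I⁻ couple is reduced (cathode); E°cell = +0.535 − (−0.408) = +0.943 V with n = 2.
At equilibrium E = 0, so log K = nE°cell / 0.0592 = (2)(+0.943) / 0.0592 = 31.9.

log K = 31.9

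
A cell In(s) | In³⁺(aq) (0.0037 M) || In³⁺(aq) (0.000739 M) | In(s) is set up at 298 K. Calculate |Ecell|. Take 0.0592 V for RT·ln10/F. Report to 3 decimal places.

0.014 V

For a concentration cell E°cell = 0, since both electrodes use the same couple.
The compartment with the higher In³⁺(aq) concentration (0.0037 M) acts as the cathode; ions are reduced there and produced at the dilute (0.000739 M) anode.
With n = 3, Ecell = −(0.0592/3)·log([dilute]/[conc]) = −(0.0592/3)·log(0.000739/0.0037) = +0.014 V.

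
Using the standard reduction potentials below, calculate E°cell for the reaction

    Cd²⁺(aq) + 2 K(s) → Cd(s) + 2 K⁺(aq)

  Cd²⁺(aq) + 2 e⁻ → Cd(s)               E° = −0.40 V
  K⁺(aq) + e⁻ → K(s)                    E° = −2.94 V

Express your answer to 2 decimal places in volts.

+2.54 V

In the reaction as written, Cd²⁺(aq) is reduced (cathode) and K⁺(aq) is produced by oxidation at the anode.
E°cell = E°(cathode) − E°(anode) = −0.40 − (−2.94) = +2.54 V.
The positive value indicates the reaction is spontaneous as written.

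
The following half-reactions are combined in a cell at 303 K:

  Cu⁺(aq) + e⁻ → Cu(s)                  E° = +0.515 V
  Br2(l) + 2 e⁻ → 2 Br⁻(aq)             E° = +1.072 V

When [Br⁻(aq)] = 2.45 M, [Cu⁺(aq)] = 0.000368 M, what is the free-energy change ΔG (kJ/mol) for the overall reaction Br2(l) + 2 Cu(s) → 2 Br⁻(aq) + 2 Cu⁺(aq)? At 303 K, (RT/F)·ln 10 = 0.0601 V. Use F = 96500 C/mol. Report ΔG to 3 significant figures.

E°cell = +1.072 − (+0.515) = +0.557 V; the balanced reaction transfers n = 2 electrons.
Q = [Br⁻(aq)]^2·[Cu⁺(aq)]^2 = 8.13×10^−7, so log Q = −6.090 and E = +0.557 − (0.0601/2)(−6.090) = +0.7400 V.
ΔG = −nFE = −(2)(96500)(+0.7400) J/mol = −143 kJ/mol.

−143 kJ/mol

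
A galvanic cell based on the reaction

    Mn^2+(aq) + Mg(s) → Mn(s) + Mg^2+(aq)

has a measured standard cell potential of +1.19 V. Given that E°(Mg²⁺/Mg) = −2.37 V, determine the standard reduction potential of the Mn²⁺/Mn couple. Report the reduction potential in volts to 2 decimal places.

−1.18 V

In the reaction as written the Mn²⁺/Mn couple is reduced (cathode) and Mg²⁺/Mg is oxidized (anode), so E°cell = E°(Mn²⁺/Mn) − E°(Mg²⁺/Mg).
E°(Mn²⁺/Mn) = E°cell + E°(anode) = +1.19 + (−2.37) = −1.18 V.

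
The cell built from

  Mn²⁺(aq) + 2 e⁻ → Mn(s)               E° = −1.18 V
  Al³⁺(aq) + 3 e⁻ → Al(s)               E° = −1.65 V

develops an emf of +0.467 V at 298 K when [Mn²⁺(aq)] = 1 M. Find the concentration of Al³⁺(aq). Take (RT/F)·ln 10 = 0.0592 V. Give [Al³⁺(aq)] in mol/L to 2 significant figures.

The Mn²⁺/Mn couple has the larger reduction potential, so it is the cathode: E°cell = −1.18 − (−1.65) = +0.47 V and n = 6.
From the Nernst equation, log Q = n(E° − E)/0.0592 = 6·(+0.47 − (+0.467))/0.0592 = 0.304.
Balancing electrons gives 3 Mn²⁺(aq) + 2 Al(s) → 3 Mn(s) + 2 Al³⁺(aq); thus Q = [Al³⁺(aq)]^2 / [Mn²⁺(aq)]^3.
Isolating [Al³⁺(aq)] in Q = 10^{0.304} yields log [Al³⁺(aq)] = 0.152, i.e. 1.4 M.

1.4 M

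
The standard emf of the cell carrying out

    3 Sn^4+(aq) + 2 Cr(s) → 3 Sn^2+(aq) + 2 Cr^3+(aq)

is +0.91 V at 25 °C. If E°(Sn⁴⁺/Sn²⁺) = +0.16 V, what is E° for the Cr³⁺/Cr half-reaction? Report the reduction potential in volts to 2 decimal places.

In the reaction as written the Sn⁴⁺/Sn²⁺ couple is reduced (cathode) and Cr³⁺/Cr is oxidized (anode), so E°cell = E°(Sn⁴⁺/Sn²⁺) − E°(Cr³⁺/Cr).
E°(Cr³⁺/Cr) = E°(cathode) − E°cell = +0.16 − (+0.91) = −0.75 V.

−0.75 V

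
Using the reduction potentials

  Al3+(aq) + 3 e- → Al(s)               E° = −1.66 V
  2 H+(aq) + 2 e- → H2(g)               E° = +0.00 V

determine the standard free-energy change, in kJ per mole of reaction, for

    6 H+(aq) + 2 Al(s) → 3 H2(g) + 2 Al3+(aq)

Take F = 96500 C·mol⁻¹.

In the reaction as written H+(aq) is reduced, so the 2H⁺/H₂ couple is the cathode and Al³⁺/Al is the anode.
E°cell = +0.00 − (−1.66) = +1.66 V; balancing electrons gives n = 6.
ΔG° = −nFE°cell = −(6)(96500)(+1.66) J/mol = −961 kJ/mol.

−961 kJ/mol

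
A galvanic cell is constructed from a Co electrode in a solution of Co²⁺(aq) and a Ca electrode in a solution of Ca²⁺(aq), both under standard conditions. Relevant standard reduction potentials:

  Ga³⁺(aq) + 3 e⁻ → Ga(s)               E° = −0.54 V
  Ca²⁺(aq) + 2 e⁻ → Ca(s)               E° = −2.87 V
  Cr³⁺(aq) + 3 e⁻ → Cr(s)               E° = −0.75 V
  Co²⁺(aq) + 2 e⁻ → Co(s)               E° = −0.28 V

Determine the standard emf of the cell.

The Co²⁺/Co couple has the higher E°, so Co ion is reduced (cathode) and Ca is oxidized (anode).
E°cell = E°(cathode) − E°(anode) = −0.28 − (−2.87) = +2.59 V.

+2.59 V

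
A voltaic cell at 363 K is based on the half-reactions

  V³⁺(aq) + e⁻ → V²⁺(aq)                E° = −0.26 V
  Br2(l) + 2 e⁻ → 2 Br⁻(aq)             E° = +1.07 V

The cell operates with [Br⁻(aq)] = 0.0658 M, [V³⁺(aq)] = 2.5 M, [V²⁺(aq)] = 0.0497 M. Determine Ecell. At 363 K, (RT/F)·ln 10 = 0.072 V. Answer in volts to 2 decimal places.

Br₂/Br⁻ is reduced (cathode, E° = +1.07 V) and V³⁺/V²⁺ is oxidized (anode).
E°cell = E°cat − E°an = +1.07 − (−0.26) = +1.33 V; n = 2.
The balanced reaction is Br2(l) + 2 V²⁺(aq) → 2 Br⁻(aq) + 2 V³⁺(aq), so Q = ([Br⁻(aq)]^2·[V³⁺(aq)]^2) / [V²⁺(aq)]^2 = 11 and log Q = 1.040.
E = E° − (0.072/n)·log Q = +1.33 − (0.072/2)(1.040) = +1.29 V.

+1.29 V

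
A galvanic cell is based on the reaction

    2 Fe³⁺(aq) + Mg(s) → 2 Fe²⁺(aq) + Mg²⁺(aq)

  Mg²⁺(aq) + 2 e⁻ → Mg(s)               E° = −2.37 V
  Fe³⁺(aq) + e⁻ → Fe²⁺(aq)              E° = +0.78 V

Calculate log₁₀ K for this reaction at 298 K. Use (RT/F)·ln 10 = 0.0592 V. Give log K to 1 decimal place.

The Fe³⁺/Fe²⁺ couple is reduced (cathode); E°cell = +0.78 − (−2.37) = +3.15 V with n = 2.
At equilibrium E = 0, so log K = nE°cell / 0.0592 = (2)(+3.15) / 0.0592 = 106.4.

log K = 106.4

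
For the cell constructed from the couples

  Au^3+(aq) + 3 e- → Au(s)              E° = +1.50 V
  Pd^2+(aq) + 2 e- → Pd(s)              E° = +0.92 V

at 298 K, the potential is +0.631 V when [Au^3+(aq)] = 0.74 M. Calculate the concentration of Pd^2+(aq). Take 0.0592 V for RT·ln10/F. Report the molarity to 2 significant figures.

Au³⁺/Au is the cathode (higher E°); E°cell = +1.50 − (+0.92) = +0.58 V with n = 6.
Since E = E° − (0.0592/n)·log Q, log Q = n(E° − E)/0.0592 = −5.169.
The balanced reaction is 2 Au^3+(aq) + 3 Pd(s) → 2 Au(s) + 3 Pd^2+(aq), so Q = [Pd^2+(aq)]^3 / [Au^3+(aq)]^2.
Isolating [Pd^2+(aq)] in Q = 10^{−5.169} yields log [Pd^2+(aq)] = −1.810, i.e. 0.015 M.

0.015 M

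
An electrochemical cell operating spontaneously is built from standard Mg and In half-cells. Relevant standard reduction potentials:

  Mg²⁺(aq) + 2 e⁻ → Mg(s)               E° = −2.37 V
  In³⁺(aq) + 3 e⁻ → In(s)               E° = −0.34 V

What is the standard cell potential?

+2.03 V

The In³⁺/In couple has the higher E°, so In ion is reduced (cathode) and Mg is oxidized (anode).
E°cell = E°(cathode) − E°(anode) = −0.34 − (−2.37) = +2.03 V.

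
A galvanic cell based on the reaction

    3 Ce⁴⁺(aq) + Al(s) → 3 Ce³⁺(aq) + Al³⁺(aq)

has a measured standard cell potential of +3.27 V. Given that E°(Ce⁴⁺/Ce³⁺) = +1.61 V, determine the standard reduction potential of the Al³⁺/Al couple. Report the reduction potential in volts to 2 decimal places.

−1.66 V

In the reaction as written the Ce⁴⁺/Ce³⁺ couple is reduced (cathode) and Al³⁺/Al is oxidized (anode), so E°cell = E°(Ce⁴⁺/Ce³⁺) − E°(Al³⁺/Al).
E°(Al³⁺/Al) = E°(cathode) − E°cell = +1.61 − (+3.27) = −1.66 V.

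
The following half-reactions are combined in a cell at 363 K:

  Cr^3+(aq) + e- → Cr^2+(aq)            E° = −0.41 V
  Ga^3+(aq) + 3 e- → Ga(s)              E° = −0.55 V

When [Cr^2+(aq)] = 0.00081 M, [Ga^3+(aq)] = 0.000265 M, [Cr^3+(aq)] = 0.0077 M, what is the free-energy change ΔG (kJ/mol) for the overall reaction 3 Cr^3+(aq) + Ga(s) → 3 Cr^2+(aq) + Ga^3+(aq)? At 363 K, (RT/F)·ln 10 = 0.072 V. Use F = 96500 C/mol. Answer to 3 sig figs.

E°cell = −0.41 − (−0.55) = +0.14 V; the balanced reaction transfers n = 3 electrons.
Here Q = ([Cr^2+(aq)]^3·[Ga^3+(aq)]) / [Cr^3+(aq)]^3 = 3.08×10^−7 (log Q = −6.511), giving E = +0.14 − (0.072/3)·(−6.511) = +0.2963 V.
Then ΔG = −nFE = −3 × 96500 × +0.2963 J/mol = −85.8 kJ/mol.

−85.8 kJ/mol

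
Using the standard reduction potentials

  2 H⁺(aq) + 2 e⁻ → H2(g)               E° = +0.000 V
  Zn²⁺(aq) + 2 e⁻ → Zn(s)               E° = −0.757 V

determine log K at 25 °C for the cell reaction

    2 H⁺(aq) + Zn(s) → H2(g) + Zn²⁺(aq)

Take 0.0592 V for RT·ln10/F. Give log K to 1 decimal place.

The 2H⁺/H₂ couple is reduced (cathode); E°cell = +0.000 − (−0.757) = +0.757 V with n = 2.
At equilibrium E = 0, so log K = nE°cell / 0.0592 = (2)(+0.757) / 0.0592 = 25.6.

log K = 25.6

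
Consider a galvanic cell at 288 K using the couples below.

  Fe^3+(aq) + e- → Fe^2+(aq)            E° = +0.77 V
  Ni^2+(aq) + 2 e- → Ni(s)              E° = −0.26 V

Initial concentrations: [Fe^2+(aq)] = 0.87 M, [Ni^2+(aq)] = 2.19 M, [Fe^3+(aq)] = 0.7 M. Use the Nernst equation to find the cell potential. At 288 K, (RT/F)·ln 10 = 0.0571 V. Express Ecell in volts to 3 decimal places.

+1.015 V

The Fe³⁺/Fe²⁺ couple has the more positive E°, so it is the cathode; Ni²⁺/Ni is the anode.
E°cell = E°cat − E°an = +0.77 − (−0.26) = +1.03 V; n = 2.
For the overall reaction 2 Fe^3+(aq) + Ni(s) → 2 Fe^2+(aq) + Ni^2+(aq), Q = ([Fe^2+(aq)]^2·[Ni^2+(aq)]) / [Fe^3+(aq)]^2 = 3.38, giving log Q = 0.529.
By the Nernst equation, E = +1.03 − (0.0571/2)·(0.529) = +1.015 V.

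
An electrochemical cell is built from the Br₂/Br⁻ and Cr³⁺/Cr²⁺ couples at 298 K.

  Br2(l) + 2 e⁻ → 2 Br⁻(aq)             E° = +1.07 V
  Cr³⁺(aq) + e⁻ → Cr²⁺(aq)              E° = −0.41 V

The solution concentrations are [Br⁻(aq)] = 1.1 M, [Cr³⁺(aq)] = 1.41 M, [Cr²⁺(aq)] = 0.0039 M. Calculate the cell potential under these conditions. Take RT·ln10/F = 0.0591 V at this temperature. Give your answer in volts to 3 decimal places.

The Br₂/Br⁻ couple has the more positive E°, so it is the cathode; Cr³⁺/Cr²⁺ is the anode.
The standard potential is +1.07 − (−0.41) = +1.48 V and the balanced reaction transfers n = 2 electrons.
The balanced reaction is Br2(l) + 2 Cr²⁺(aq) → 2 Br⁻(aq) + 2 Cr³⁺(aq), so Q = ([Br⁻(aq)]^2·[Cr³⁺(aq)]^2) / [Cr²⁺(aq)]^2 = 1.58×10^5 and log Q = 5.199.
Applying E = E° − (RT ln10/nF)·log Q gives +1.48 − (0.0591/2)(5.199) = +1.326 V.

+1.326 V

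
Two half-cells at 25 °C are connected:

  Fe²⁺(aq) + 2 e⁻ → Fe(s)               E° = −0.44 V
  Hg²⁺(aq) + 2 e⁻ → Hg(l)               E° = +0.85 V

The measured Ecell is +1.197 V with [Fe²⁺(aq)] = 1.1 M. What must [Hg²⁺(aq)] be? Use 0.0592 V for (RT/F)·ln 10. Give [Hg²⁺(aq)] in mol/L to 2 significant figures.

0.00079 M

With Hg²⁺/Hg at the cathode and Fe²⁺/Fe at the anode, E°cell = +0.85 − (−0.44) = +1.29 V (n = 2).
Rearranging E = E° − (0.0592/n)·log Q gives log Q = 2(+1.29 − (+1.197))/0.0592 = 3.142.
For Hg²⁺(aq) + Fe(s) → Hg(l) + Fe²⁺(aq), the reaction quotient is Q = [Fe²⁺(aq)] / [Hg²⁺(aq)].
Substituting the known concentrations and solving, log [Hg²⁺(aq)] = −3.101 and [Hg²⁺(aq)] = 0.00079 M.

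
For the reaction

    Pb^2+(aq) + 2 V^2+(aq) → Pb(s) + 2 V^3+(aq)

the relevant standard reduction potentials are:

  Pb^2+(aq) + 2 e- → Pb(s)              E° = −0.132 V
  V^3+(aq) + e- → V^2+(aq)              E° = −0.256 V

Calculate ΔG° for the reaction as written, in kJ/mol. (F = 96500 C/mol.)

−23.9 kJ/mol

In the reaction as written Pb^2+(aq) is reduced, so the Pb²⁺/Pb couple is the cathode and V³⁺/V²⁺ is the anode.
E°cell = −0.132 − (−0.256) = +0.124 V; balancing electrons gives n = 2.
ΔG° = −nFE°cell = −(2)(96500)(+0.124) J/mol = −23.9 kJ/mol.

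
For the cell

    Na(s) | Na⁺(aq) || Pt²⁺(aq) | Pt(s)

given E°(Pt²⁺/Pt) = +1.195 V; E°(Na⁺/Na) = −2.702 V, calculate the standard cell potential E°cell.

By convention the left-hand electrode in cell notation is the anode (oxidation) and the right-hand electrode is the cathode (reduction).
E°cell = E°(right) − E°(left) = +1.195 − (−2.702) = +3.897 V.

+3.897 V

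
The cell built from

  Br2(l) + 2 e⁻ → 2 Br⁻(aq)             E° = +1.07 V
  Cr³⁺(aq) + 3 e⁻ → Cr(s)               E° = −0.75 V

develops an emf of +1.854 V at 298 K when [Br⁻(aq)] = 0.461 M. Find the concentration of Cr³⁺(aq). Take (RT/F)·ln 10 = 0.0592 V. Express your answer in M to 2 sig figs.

0.19 M

Br₂/Br⁻ is the cathode (higher E°); E°cell = +1.07 − (−0.75) = +1.82 V with n = 6.
Rearranging E = E° − (0.0592/n)·log Q gives log Q = 6(+1.82 − (+1.854))/0.0592 = −3.446.
The balanced reaction is 3 Br2(l) + 2 Cr(s) → 6 Br⁻(aq) + 2 Cr³⁺(aq), so Q = [Br⁻(aq)]^6·[Cr³⁺(aq)]^2.
Isolating [Cr³⁺(aq)] in Q = 10^{−3.446} yields log [Cr³⁺(aq)] = −0.714, i.e. 0.19 M.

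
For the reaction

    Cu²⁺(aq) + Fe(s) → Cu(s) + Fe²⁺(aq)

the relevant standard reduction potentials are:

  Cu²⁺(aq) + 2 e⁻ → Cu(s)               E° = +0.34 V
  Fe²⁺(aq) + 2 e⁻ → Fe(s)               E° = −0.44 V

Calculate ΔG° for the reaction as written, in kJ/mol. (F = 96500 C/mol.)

−151 kJ/mol

In the reaction as written Cu²⁺(aq) is reduced, so the Cu²⁺/Cu couple is the cathode and Fe²⁺/Fe is the anode.
E°cell = +0.34 − (−0.44) = +0.78 V; balancing electrons gives n = 2.
ΔG° = −nFE°cell = −(2)(96500)(+0.78) J/mol = −151 kJ/mol.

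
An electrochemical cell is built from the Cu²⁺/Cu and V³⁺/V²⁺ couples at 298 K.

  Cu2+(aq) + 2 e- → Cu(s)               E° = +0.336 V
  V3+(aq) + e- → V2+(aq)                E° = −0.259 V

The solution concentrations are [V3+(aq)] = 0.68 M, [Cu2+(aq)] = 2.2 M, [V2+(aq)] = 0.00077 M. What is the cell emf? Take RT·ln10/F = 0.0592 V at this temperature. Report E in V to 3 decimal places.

+0.431 V

Cu²⁺/Cu is reduced (cathode, E° = +0.336 V) and V³⁺/V²⁺ is oxidized (anode).
E°cell = +0.336 − (−0.259) = +0.595 V, with n = 2 electrons transferred.
The balanced reaction is Cu2+(aq) + 2 V2+(aq) → Cu(s) + 2 V3+(aq), so Q = [V3+(aq)]^2 / ([Cu2+(aq)]·[V2+(aq)]^2) = 3.54×10^5 and log Q = 5.550.
Applying E = E° − (RT ln10/nF)·log Q gives +0.595 − (0.0592/2)(5.550) = +0.431 V.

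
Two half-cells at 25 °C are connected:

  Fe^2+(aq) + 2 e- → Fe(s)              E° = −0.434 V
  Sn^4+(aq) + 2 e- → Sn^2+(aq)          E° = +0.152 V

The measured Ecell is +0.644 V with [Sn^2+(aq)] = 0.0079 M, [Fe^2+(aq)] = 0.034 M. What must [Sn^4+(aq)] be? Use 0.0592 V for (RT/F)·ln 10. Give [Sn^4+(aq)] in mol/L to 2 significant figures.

The Sn⁴⁺/Sn²⁺ couple has the larger reduction potential, so it is the cathode: E°cell = +0.152 − (−0.434) = +0.586 V and n = 2.
Rearranging E = E° − (0.0592/n)·log Q gives log Q = 2(+0.586 − (+0.644))/0.0592 = −1.959.
Balancing electrons gives Sn^4+(aq) + Fe(s) → Sn^2+(aq) + Fe^2+(aq); thus Q = ([Sn^2+(aq)]·[Fe^2+(aq)]) / [Sn^4+(aq)].
Substituting the known concentrations and solving, log [Sn^4+(aq)] = −1.612 and [Sn^4+(aq)] = 0.024 M.

0.024 M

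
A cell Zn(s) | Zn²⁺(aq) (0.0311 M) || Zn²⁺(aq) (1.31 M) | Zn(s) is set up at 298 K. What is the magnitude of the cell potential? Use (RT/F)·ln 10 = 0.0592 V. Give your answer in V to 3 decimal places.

For a concentration cell E°cell = 0, since both electrodes use the same couple.
The compartment with the higher Zn²⁺(aq) concentration (1.31 M) acts as the cathode; ions are reduced there and produced at the dilute (0.0311 M) anode.
With n = 2, Ecell = −(0.0592/2)·log([dilute]/[conc]) = −(0.0592/2)·log(0.0311/1.31) = +0.048 V.

0.048 V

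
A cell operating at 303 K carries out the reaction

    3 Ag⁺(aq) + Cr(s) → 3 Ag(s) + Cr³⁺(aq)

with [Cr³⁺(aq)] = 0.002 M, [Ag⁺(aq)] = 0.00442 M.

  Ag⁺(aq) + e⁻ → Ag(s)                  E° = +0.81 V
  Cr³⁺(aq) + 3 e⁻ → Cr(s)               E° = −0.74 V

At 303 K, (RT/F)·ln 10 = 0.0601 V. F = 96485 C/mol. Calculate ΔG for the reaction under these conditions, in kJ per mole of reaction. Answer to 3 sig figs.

−423 kJ/mol

With Ag⁺/Ag reduced at the cathode, E°cell = +0.81 − (−0.74) = +1.55 V and n = 3.
Here Q = [Cr³⁺(aq)] / [Ag⁺(aq)]^3 = 2.32×10^4 (log Q = 4.365), giving E = +1.55 − (0.0601/3)·(4.365) = +1.4626 V.
Finally ΔG = −nFE = −(3)(96485 C/mol)(+1.4626 V) = −423 kJ/mol.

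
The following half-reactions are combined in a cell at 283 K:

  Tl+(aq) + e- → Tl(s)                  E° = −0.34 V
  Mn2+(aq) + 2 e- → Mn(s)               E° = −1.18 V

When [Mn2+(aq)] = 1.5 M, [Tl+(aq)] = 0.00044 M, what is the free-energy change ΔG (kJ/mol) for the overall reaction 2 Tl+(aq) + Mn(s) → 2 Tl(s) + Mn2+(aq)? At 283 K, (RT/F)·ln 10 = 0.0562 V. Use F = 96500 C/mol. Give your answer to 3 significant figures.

−125 kJ/mol

E°cell = −0.34 − (−1.18) = +0.84 V; the balanced reaction transfers n = 2 electrons.
Here Q = [Mn2+(aq)] / [Tl+(aq)]^2 = 7.75×10^6 (log Q = 6.889), giving E = +0.84 − (0.0562/2)·(6.889) = +0.6464 V.
Finally ΔG = −nFE = −(2)(96500 C/mol)(+0.6464 V) = −125 kJ/mol.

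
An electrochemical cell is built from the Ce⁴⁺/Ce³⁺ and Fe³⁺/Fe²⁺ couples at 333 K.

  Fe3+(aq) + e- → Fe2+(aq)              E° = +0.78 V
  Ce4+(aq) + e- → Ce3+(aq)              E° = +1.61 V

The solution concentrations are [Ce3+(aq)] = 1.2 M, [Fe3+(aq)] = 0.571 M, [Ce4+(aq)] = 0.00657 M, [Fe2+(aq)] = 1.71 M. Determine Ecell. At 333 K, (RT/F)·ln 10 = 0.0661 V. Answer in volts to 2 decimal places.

Since E°(Ce⁴⁺/Ce³⁺) > E°(Fe³⁺/Fe²⁺), Ce⁴⁺/Ce³⁺ serves as the cathode.
E°cell = +1.61 − (+0.78) = +0.83 V, with n = 1 electron transferred.
For the overall reaction Ce4+(aq) + Fe2+(aq) → Ce3+(aq) + Fe3+(aq), Q = ([Ce3+(aq)]·[Fe3+(aq)]) / ([Ce4+(aq)]·[Fe2+(aq)]) = 61, giving log Q = 1.785.
By the Nernst equation, E = +0.83 − (0.0661/1)·(1.785) = +0.71 V.

+0.71 V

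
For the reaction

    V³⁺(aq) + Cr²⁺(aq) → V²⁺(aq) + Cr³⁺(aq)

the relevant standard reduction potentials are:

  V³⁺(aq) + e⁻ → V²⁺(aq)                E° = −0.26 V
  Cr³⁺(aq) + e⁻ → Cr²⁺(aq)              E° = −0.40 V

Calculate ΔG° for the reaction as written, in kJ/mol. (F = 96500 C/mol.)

−13.5 kJ/mol

In the reaction as written V³⁺(aq) is reduced, so the V³⁺/V²⁺ couple is the cathode and Cr³⁺/Cr²⁺ is the anode.
E°cell = −0.26 − (−0.40) = +0.14 V; balancing electrons gives n = 1.
ΔG° = −nFE°cell = −(1)(96500)(+0.14) J/mol = −13.5 kJ/mol.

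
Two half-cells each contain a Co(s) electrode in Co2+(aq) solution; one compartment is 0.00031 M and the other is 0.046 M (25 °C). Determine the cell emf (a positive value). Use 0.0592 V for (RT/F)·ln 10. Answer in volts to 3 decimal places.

0.064 V

For a concentration cell E°cell = 0, since both electrodes use the same couple.
The compartment with the higher Co2+(aq) concentration (0.046 M) acts as the cathode; ions are reduced there and produced at the dilute (0.00031 M) anode.
With n = 2, Ecell = −(0.0592/2)·log([dilute]/[conc]) = −(0.0592/2)·log(0.00031/0.046) = +0.064 V.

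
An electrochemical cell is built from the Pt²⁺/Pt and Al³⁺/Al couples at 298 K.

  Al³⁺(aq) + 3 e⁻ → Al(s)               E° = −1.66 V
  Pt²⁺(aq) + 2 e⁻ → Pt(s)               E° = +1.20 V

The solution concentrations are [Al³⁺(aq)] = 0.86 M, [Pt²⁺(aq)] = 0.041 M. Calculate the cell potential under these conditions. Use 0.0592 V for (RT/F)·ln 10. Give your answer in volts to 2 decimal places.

+2.82 V

Pt²⁺/Pt is reduced (cathode, E° = +1.20 V) and Al³⁺/Al is oxidized (anode).
E°cell = E°cat − E°an = +1.20 − (−1.66) = +2.86 V; n = 6.
The balanced reaction is 3 Pt²⁺(aq) + 2 Al(s) → 3 Pt(s) + 2 Al³⁺(aq), so Q = [Al³⁺(aq)]^2 / [Pt²⁺(aq)]^3 = 1.07×10^4 and log Q = 4.031.
Applying E = E° − (RT ln10/nF)·log Q gives +2.86 − (0.0592/6)(4.031) = +2.82 V.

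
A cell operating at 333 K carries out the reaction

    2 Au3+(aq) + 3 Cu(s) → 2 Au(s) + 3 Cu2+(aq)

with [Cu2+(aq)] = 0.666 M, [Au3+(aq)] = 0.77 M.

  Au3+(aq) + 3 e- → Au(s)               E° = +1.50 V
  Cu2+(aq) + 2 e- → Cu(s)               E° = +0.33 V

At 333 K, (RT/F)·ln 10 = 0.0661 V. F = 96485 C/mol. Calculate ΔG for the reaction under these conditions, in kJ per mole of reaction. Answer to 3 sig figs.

−679 kJ/mol

The standard cell potential is +1.50 − (+0.33) = +1.17 V, with n = 6 electrons in the balanced equation.
Here Q = [Cu2+(aq)]^3 / [Au3+(aq)]^2 = 0.498 (log Q = −0.303), giving E = +1.17 − (0.0661/6)·(−0.303) = +1.1733 V.
Then ΔG = −nFE = −6 × 96485 × +1.1733 J/mol = −679 kJ/mol.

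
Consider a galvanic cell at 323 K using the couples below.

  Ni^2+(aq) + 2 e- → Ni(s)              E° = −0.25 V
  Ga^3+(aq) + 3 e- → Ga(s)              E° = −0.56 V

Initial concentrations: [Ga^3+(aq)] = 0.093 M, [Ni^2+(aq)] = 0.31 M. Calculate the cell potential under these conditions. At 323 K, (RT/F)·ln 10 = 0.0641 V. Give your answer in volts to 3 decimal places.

The Ni²⁺/Ni couple has the more positive E°, so it is the cathode; Ga³⁺/Ga is the anode.
The standard potential is −0.25 − (−0.56) = +0.31 V and the balanced reaction transfers n = 6 electrons.
Balancing gives 3 Ni^2+(aq) + 2 Ga(s) → 3 Ni(s) + 2 Ga^3+(aq); hence Q = [Ga^3+(aq)]^2 / [Ni^2+(aq)]^3 = 0.29 (log Q = −0.537).
E = E° − (0.0641/n)·log Q = +0.31 − (0.0641/6)(−0.537) = +0.316 V.

+0.316 V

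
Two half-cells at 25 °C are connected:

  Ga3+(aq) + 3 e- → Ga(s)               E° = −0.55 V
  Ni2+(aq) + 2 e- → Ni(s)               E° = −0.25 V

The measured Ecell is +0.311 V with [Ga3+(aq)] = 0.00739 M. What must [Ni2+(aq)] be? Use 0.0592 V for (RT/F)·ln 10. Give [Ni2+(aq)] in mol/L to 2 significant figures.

With Ni²⁺/Ni at the cathode and Ga³⁺/Ga at the anode, E°cell = −0.25 − (−0.55) = +0.30 V (n = 6).
From the Nernst equation, log Q = n(E° − E)/0.0592 = 6·(+0.30 − (+0.311))/0.0592 = −1.115.
The balanced reaction is 3 Ni2+(aq) + 2 Ga(s) → 3 Ni(s) + 2 Ga3+(aq), so Q = [Ga3+(aq)]^2 / [Ni2+(aq)]^3.
Substituting the known concentrations and solving, log [Ni2+(aq)] = −1.049 and [Ni2+(aq)] = 0.089 M.

0.089 M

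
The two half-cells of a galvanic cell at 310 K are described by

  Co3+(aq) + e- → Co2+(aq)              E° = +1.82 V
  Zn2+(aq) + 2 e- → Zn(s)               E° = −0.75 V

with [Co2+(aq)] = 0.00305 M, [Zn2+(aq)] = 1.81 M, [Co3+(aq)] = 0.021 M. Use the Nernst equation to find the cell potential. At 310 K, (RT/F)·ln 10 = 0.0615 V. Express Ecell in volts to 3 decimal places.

+2.614 V

Since E°(Co³⁺/Co²⁺) > E°(Zn²⁺/Zn), Co³⁺/Co²⁺ serves as the cathode.
The standard potential is +1.82 − (−0.75) = +2.57 V and the balanced reaction transfers n = 2 electrons.
Balancing gives 2 Co3+(aq) + Zn(s) → 2 Co2+(aq) + Zn2+(aq); hence Q = ([Co2+(aq)]^2·[Zn2+(aq)]) / [Co3+(aq)]^2 = 0.0382 (log Q = −1.418).
E = E° − (0.0615/n)·log Q = +2.57 − (0.0615/2)(−1.418) = +2.614 V.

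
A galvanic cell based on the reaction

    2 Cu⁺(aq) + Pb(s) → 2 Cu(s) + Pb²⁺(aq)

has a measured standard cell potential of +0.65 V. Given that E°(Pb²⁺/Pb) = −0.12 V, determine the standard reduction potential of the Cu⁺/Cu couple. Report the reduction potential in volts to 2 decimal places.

+0.53 V

In the reaction as written the Cu⁺/Cu couple is reduced (cathode) and Pb²⁺/Pb is oxidized (anode), so E°cell = E°(Cu⁺/Cu) − E°(Pb²⁺/Pb).
E°(Cu⁺/Cu) = E°cell + E°(anode) = +0.65 + (−0.12) = +0.53 V.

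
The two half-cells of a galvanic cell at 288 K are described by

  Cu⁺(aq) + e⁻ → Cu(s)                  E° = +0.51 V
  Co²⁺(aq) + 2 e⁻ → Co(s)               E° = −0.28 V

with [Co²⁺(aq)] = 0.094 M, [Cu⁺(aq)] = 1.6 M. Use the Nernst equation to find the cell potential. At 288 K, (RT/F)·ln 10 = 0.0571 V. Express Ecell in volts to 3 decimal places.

Cu⁺/Cu is reduced (cathode, E° = +0.51 V) and Co²⁺/Co is oxidized (anode).
E°cell = E°cat − E°an = +0.51 − (−0.28) = +0.79 V; n = 2.
Balancing gives 2 Cu⁺(aq) + Co(s) → 2 Cu(s) + Co²⁺(aq); hence Q = [Co²⁺(aq)] / [Cu⁺(aq)]^2 = 0.0367 (log Q = −1.435).
Applying E = E° − (RT ln10/nF)·log Q gives +0.79 − (0.0571/2)(−1.435) = +0.831 V.

+0.831 V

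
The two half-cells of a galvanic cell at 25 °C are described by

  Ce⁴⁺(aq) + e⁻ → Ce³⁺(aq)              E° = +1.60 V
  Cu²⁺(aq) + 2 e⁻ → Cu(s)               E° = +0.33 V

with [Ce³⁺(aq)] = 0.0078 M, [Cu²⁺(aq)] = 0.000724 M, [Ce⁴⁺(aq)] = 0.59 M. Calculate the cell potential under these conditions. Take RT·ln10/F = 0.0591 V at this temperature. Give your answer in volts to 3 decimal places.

Since E°(Ce⁴⁺/Ce³⁺) > E°(Cu²⁺/Cu), Ce⁴⁺/Ce³⁺ serves as the cathode.
E°cell = E°cat − E°an = +1.60 − (+0.33) = +1.27 V; n = 2.
Balancing gives 2 Ce⁴⁺(aq) + Cu(s) → 2 Ce³⁺(aq) + Cu²⁺(aq); hence Q = ([Ce³⁺(aq)]^2·[Cu²⁺(aq)]) / [Ce⁴⁺(aq)]^2 = 1.27×10^−7 (log Q = −6.898).
Applying E = E° − (RT ln10/nF)·log Q gives +1.27 − (0.0591/2)(−6.898) = +1.474 V.

+1.474 V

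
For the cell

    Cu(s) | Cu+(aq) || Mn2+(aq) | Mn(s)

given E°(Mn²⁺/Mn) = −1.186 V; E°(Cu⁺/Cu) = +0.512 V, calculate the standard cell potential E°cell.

−1.698 V

By convention the left-hand electrode in cell notation is the anode (oxidation) and the right-hand electrode is the cathode (reduction).
E°cell = E°(right) − E°(left) = −1.186 − (+0.512) = −1.698 V.
The negative sign shows that, as written, the cell would require an external voltage to drive the reaction.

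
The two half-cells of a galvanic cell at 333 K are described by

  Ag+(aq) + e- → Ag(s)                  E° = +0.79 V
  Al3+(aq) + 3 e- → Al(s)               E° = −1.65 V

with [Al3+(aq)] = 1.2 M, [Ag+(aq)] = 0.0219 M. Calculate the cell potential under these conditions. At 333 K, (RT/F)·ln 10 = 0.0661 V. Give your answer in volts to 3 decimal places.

+2.329 V

Since E°(Ag⁺/Ag) > E°(Al³⁺/Al), Ag⁺/Ag serves as the cathode.
The standard potential is +0.79 − (−1.65) = +2.44 V and the balanced reaction transfers n = 3 electrons.
Balancing gives 3 Ag+(aq) + Al(s) → 3 Ag(s) + Al3+(aq); hence Q = [Al3+(aq)] / [Ag+(aq)]^3 = 1.14×10^5 (log Q = 5.058).
Applying E = E° − (RT ln10/nF)·log Q gives +2.44 − (0.0661/3)(5.058) = +2.329 V.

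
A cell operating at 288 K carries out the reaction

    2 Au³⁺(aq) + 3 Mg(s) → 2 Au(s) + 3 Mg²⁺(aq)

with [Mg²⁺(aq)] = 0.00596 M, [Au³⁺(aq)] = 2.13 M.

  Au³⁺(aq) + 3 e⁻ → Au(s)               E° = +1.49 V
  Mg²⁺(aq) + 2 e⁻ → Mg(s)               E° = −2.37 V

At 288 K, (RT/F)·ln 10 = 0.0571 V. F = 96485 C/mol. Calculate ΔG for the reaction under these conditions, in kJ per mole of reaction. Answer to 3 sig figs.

−2280 kJ/mol

The standard cell potential is +1.49 − (−2.37) = +3.86 V, with n = 6 electrons in the balanced equation.
The reaction quotient is [Mg²⁺(aq)]^3 / [Au³⁺(aq)]^2 = 4.67×10^−8; by Nernst, E = +3.86 − (0.0571/6)(−7.331) = +3.9298 V.
Finally ΔG = −nFE = −(6)(96485 C/mol)(+3.9298 V) = −2280 kJ/mol.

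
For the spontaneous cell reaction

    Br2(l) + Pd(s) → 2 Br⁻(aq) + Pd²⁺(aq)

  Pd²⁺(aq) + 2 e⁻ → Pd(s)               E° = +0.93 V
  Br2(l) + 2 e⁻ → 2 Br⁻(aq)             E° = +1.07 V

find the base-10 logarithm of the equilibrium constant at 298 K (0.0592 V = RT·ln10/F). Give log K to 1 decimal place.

log K = 4.7

The Br₂/Br⁻ couple is reduced (cathode); E°cell = +1.07 − (+0.93) = +0.14 V with n = 2.
At equilibrium E = 0, so log K = nE°cell / 0.0592 = (2)(+0.14) / 0.0592 = 4.7.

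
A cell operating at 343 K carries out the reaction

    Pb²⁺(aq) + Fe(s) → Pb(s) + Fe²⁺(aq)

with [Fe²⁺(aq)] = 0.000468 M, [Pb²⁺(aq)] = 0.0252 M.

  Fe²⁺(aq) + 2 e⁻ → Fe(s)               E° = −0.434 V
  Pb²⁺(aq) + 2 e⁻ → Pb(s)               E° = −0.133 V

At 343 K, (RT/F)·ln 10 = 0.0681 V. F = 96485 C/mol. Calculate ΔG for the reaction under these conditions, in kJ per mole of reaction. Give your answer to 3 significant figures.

−69.4 kJ/mol

The standard cell potential is −0.133 − (−0.434) = +0.301 V, with n = 2 electrons in the balanced equation.
Here Q = [Fe²⁺(aq)] / [Pb²⁺(aq)] = 0.0186 (log Q = −1.731), giving E = +0.301 − (0.0681/2)·(−1.731) = +0.3599 V.
Then ΔG = −nFE = −2 × 96485 × +0.3599 J/mol = −69.4 kJ/mol.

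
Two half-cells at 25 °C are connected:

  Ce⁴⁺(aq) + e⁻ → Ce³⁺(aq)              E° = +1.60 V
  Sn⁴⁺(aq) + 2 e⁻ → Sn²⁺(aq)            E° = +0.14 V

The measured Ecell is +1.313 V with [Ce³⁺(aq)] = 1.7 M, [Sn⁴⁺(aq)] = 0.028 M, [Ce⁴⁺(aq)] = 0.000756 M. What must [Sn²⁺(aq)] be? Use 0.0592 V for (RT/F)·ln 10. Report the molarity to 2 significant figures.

1.5 M

The Ce⁴⁺/Ce³⁺ couple has the larger reduction potential, so it is the cathode: E°cell = +1.60 − (+0.14) = +1.46 V and n = 2.
From the Nernst equation, log Q = n(E° − E)/0.0592 = 2·(+1.46 − (+1.313))/0.0592 = 4.966.
Balancing electrons gives 2 Ce⁴⁺(aq) + Sn²⁺(aq) → 2 Ce³⁺(aq) + Sn⁴⁺(aq); thus Q = ([Ce³⁺(aq)]^2·[Sn⁴⁺(aq)]) / ([Ce⁴⁺(aq)]^2·[Sn²⁺(aq)]).
Solving for the unknown gives log [Sn²⁺(aq)] = 0.185, so [Sn²⁺(aq)] ≈ 1.5 M.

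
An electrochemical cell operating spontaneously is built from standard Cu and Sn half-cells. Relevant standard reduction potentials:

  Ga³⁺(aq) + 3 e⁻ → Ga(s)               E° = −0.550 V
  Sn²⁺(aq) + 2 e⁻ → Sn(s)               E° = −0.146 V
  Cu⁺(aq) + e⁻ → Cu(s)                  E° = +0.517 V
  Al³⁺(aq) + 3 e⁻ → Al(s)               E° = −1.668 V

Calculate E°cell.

+0.663 V

The Cu⁺/Cu couple has the higher E°, so Cu ion is reduced (cathode) and Sn is oxidized (anode).
E°cell = E°(cathode) − E°(anode) = +0.517 − (−0.146) = +0.663 V.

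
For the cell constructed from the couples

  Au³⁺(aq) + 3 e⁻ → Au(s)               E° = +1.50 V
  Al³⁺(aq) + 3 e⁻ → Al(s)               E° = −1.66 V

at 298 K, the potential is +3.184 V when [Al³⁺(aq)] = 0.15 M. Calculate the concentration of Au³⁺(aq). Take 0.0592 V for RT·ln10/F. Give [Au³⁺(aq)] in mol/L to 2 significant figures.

2.5 M

With Au³⁺/Au at the cathode and Al³⁺/Al at the anode, E°cell = +1.50 − (−1.66) = +3.16 V (n = 3).
Since E = E° − (0.0592/n)·log Q, log Q = n(E° − E)/0.0592 = −1.216.
Balancing electrons gives Au³⁺(aq) + Al(s) → Au(s) + Al³⁺(aq); thus Q = [Al³⁺(aq)] / [Au³⁺(aq)].
Isolating [Au³⁺(aq)] in Q = 10^{−1.216} yields log [Au³⁺(aq)] = 0.392, i.e. 2.5 M.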